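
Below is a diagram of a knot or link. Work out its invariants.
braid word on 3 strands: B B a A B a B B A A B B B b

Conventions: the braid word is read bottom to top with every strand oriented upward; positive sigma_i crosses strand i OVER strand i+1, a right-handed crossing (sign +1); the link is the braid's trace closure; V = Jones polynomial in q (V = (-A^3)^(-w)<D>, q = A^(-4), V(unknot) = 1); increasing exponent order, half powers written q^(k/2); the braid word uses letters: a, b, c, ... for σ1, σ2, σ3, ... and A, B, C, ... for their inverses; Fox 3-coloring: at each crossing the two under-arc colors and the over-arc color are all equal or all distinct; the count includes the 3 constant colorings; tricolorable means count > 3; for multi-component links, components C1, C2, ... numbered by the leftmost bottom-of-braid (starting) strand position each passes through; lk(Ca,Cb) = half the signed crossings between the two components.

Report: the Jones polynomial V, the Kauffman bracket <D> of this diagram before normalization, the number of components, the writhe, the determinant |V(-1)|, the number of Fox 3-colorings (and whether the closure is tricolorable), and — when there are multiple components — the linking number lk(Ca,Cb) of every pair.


Jones polynomial: V(q) = -q^-12 + 2q^-11 - 3q^-10 + 4q^-9 - 5q^-8 + 4q^-7 - 3q^-6 + 3q^-5 - q^-4 + q^-3
<D> = A^-12 - A^-8 + 3A^-4 - 3 + 4A^4 - 5A^8 + 4A^12 - 3A^16 + 2A^20 - A^24; writhe -8
components 1, writhe -8 (14 crossings)
3-colorings: 9 of 3^14, det 27 — tricolorable
note: |V(-1)| = 27: so tricolorable, since 3 divides 27


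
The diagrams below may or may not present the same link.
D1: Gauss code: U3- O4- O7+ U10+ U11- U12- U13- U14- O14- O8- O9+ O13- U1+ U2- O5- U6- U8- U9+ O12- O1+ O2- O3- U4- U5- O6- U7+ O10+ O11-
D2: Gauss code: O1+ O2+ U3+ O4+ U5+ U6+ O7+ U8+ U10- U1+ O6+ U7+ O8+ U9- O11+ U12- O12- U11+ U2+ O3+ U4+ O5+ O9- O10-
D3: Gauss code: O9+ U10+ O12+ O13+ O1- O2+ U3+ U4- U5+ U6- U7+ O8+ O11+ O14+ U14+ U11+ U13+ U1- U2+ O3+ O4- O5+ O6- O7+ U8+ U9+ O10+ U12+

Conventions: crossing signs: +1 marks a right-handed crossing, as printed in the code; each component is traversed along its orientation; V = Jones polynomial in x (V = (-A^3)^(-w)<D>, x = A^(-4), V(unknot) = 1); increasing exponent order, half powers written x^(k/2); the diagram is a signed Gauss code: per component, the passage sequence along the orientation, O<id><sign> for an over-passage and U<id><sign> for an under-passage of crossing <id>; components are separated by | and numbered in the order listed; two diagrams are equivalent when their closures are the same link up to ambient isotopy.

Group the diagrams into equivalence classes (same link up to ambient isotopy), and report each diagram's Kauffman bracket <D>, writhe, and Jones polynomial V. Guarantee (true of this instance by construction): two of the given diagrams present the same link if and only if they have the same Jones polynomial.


classes: {D1} | {D2, D3}
V(D1) = -x^-6 + x^-5 - x^-4 + 2x^-3 - x^-2 + x^-1  [14 crossings, <D> = A^-14 - A^-10 + 2A^-6 - A^-2 + A^2 - A^6, w = -6]
D2 (bracket A^-14 - 2A^-10 + A^-6 - 2A^-2 + 2A^2 + A^10; 12 crossings at w = +6): V = x^2 + 2x^4 - 2x^5 + x^6 - 2x^7 + x^8
V(D3) = x^2 + 2x^4 - 2x^5 + x^6 - 2x^7 + x^8  (w +8, c 14, <D> = A^-8 - 2A^-4 + 1 - 2A^4 + 2A^8 + A^16)
insight: comparing 3 Jones polynomials yields 2 groups


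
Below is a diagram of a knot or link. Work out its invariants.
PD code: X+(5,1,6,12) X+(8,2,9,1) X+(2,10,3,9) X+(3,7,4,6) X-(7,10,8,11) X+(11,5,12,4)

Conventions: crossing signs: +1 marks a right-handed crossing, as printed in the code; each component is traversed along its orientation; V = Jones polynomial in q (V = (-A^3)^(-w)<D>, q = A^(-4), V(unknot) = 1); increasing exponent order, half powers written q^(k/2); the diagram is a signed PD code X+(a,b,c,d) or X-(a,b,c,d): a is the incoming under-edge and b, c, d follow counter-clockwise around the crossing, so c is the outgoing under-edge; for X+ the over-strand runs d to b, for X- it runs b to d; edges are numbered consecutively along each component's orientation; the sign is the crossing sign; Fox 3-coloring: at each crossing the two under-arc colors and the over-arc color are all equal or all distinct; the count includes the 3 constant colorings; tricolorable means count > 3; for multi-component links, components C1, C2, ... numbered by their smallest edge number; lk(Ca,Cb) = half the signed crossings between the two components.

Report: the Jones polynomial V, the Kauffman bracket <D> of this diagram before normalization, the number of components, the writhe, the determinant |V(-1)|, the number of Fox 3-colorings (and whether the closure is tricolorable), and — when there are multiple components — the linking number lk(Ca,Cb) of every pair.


V(q) = q - q^2 + 2q^3 - q^4 + q^5 - q^6
bracket: -A^-12 + A^-8 - A^-4 + 2 - A^4 + A^8, w = +4
1 component, writhe +4, over 6 crossings
det 7, colorings 3 of 3^6 — not tricolorable
observation: |V(-1)| = 7: so not tricolorable, since 3 does not divide 7


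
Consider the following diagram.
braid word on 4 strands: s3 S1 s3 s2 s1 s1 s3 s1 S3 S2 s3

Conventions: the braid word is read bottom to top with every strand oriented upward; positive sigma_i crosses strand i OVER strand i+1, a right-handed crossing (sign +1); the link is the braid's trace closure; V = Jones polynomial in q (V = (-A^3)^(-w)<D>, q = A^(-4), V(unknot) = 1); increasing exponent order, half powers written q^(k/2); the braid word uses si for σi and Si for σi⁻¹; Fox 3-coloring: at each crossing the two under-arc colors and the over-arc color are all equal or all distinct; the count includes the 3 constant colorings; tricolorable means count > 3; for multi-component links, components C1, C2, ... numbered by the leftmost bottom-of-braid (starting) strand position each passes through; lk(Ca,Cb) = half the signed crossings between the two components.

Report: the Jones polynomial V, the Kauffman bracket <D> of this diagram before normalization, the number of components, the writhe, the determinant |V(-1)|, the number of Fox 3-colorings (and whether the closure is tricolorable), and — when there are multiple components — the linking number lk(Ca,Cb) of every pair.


V(q) = q^2 + 2q^4 - 2q^5 + q^6 - 2q^7 + q^8
bracket: -A^-17 + 2A^-13 - A^-9 + 2A^-5 - 2A^-1 - A^7, w = +5
1 component, writhe +5, over 11 crossings
det 9, colorings 27 of 3^11 — tricolorable
observation: V spans 6 powers of q: at least 6 crossings in any diagram


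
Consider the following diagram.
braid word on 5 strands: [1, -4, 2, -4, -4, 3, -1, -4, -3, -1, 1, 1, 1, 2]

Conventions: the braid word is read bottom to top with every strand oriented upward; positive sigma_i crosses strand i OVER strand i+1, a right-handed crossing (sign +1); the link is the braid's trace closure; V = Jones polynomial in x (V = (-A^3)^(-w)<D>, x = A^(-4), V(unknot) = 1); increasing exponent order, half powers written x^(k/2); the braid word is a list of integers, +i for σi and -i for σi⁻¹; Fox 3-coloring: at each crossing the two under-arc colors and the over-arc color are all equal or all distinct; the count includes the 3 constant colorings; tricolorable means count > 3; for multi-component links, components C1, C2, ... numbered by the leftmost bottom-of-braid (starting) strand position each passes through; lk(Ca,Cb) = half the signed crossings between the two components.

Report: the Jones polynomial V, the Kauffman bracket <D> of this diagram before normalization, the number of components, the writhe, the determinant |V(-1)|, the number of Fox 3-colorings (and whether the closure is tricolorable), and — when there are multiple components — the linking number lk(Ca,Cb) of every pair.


Jones polynomial: V(x) = -x^-3 + x^-2 - x^-1 + 3 - x + x^2 - x^3
<D> = -A^-12 + A^-8 - A^-4 + 3 - A^4 + A^8 - A^12; writhe 0
components 1, writhe 0 (14 crossings)
3-colorings: 27 of 3^14, det 9 — tricolorable
note: the word shrinks to σ1 σ4⁻¹ σ2 σ4⁻¹ σ4⁻¹ σ3 σ1⁻¹ σ4⁻¹ σ3⁻¹ σ1 σ1 σ2 after cancelling


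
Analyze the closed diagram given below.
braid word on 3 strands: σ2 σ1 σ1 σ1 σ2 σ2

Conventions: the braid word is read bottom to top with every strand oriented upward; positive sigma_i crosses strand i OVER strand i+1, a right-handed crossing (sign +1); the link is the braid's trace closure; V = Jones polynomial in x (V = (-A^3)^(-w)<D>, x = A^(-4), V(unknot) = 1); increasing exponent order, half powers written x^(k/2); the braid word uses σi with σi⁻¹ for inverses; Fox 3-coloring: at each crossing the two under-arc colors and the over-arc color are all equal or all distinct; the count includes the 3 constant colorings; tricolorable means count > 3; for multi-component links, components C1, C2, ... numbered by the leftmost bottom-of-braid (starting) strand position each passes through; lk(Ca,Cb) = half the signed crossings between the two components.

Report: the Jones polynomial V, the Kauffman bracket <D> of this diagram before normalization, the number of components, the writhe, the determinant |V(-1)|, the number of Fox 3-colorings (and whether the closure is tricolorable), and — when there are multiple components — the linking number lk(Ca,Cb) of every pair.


V(x) = x^2 + 2x^4 - 2x^5 + x^6 - 2x^7 + x^8
bracket: A^-14 - 2A^-10 + A^-6 - 2A^-2 + 2A^2 + A^10, w = +6
1 component, writhe +6, over 6 crossings
det 9, colorings 27 of 3^6 — tricolorable
observation: w = +6 (over 6 crossings) is diagram-only; (-A^3)^(-6) removes it from V


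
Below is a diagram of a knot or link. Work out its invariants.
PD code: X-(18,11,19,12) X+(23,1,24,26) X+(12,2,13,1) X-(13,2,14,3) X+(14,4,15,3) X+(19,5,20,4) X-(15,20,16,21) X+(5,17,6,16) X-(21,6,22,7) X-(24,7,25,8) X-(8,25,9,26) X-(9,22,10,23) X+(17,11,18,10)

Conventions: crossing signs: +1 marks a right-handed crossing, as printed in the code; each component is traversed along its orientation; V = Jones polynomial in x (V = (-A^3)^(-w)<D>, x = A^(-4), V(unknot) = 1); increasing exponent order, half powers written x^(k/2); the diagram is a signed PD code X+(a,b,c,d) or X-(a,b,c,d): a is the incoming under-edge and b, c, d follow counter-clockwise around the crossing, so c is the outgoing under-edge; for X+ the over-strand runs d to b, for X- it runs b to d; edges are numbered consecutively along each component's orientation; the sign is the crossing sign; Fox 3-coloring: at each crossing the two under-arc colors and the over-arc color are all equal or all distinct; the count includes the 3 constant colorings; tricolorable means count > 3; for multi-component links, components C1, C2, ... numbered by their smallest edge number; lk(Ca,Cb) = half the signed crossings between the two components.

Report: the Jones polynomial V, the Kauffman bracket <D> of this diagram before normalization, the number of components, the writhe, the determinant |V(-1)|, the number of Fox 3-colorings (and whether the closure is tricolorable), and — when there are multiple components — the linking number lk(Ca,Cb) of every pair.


Jones polynomial: V(x) = x^-4 - x^-3 + x^-2 - 2x^-1 + 2 - x + x^2
<D> = -A^-11 + A^-7 - 2A^-3 + 2A - A^5 + A^9 - A^13; writhe -1
components 1, writhe -1 (13 crossings)
3-colorings: 9 of 3^13, det 9 — tricolorable
note: V spans 6 powers of x: at least 6 crossings in any diagram


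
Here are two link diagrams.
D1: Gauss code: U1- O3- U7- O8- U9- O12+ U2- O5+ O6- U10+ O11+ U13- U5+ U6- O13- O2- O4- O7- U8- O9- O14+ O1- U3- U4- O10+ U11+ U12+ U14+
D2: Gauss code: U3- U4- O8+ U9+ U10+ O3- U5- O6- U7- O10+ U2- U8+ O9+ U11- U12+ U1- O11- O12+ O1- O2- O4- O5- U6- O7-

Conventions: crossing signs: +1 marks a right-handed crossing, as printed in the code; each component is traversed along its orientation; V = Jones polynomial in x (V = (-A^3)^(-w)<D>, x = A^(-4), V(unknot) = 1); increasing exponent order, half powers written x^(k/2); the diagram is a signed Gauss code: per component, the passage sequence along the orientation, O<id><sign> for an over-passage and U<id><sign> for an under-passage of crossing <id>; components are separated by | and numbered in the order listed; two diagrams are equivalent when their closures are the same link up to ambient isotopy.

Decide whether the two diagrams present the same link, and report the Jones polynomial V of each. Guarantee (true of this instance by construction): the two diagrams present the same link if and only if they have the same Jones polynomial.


equivalent: yes
V(D1) = x^-5 - 2x^-4 + 2x^-3 - 2x^-2 + 2x^-1 - 1 + x  (w -4, c 14, <D> = A^-16 - A^-12 + 2A^-8 - 2A^-4 + 2 - 2A^4 + A^8)
V(D2) = x^-5 - 2x^-4 + 2x^-3 - 2x^-2 + 2x^-1 - 1 + x  (w -4, c 12, <D> = A^-16 - A^-12 + 2A^-8 - 2A^-4 + 2 - 2A^4 + A^8)
why: one V(x) for all 2 diagrams — one class (guaranteed)


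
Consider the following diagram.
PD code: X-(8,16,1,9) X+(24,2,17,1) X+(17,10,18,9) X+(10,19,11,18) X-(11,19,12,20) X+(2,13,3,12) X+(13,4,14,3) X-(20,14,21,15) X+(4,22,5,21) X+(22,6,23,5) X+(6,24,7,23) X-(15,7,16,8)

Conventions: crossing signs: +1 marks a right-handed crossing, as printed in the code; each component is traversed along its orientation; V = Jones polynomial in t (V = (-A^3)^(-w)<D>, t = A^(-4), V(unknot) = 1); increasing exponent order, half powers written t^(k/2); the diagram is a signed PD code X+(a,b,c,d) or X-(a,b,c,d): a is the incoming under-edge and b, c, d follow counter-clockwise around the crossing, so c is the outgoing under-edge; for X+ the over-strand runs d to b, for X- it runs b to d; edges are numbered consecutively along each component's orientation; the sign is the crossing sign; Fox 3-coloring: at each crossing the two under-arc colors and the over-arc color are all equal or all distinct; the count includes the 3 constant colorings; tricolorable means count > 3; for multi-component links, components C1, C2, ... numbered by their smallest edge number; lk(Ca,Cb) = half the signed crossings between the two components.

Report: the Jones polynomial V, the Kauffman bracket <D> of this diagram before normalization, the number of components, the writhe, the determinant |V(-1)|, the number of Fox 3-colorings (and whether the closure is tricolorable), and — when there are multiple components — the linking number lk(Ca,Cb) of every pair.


Jones polynomial: V(t) = t + t^2 + t^3 + t^6
<D> = A^-12 + 1 + A^4 + A^8; writhe +4
components 3, writhe +4 (12 crossings)
linking number lk(C1,C2) = 0
lk(C1,C3): +2
lk(C2,C3) = 0
3-colorings: 9 of 3^12, det 0 — tricolorable
note: span 5 respects span(V) <= c + mu - 1 = 14 for this 3-component diagram


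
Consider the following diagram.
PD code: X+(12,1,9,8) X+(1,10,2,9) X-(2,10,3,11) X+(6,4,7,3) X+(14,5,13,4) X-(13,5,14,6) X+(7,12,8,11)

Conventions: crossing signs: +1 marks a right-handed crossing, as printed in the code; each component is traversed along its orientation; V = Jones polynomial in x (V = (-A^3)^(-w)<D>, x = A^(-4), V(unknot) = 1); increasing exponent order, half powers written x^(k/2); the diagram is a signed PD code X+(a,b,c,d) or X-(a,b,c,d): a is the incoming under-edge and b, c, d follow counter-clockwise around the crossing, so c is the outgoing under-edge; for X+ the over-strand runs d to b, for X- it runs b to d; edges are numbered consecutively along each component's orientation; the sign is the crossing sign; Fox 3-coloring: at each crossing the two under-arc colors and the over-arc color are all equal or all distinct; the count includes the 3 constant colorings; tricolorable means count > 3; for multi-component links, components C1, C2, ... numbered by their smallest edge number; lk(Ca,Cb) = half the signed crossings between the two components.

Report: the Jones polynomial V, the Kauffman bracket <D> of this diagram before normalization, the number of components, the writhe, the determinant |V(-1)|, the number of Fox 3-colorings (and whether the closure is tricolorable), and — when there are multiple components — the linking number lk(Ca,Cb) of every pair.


V = 1 + x + x^2 + x^3
<D> = -A^-3 - A - A^5 - A^9 (w = +3)
3 components over 7 crossings, w = +3
lk(C1,C2): +1
lk(C1,C3) = 0
linking number lk(C2,C3) = 0
9 Fox colorings among 3^7, |V(-1)| = 0: tricolorable
why: det 0 = |V(-1)|; divisible by 3, so tricolorable


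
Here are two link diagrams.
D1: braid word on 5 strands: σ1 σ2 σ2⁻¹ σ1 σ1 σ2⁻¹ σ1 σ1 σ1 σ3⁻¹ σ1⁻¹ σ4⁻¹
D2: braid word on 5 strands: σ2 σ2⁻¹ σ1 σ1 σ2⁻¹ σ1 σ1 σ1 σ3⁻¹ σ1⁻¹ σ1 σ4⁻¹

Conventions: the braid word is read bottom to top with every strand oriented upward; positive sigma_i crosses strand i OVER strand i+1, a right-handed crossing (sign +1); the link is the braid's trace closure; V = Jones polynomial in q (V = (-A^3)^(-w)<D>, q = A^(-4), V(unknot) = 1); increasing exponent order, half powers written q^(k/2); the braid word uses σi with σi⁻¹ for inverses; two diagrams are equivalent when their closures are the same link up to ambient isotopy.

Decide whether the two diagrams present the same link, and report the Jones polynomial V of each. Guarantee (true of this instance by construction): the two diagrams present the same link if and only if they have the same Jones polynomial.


equivalent: yes
D1 (bracket -A^-22 + A^-18 - A^-14 + A^-10 + A^-2; 12 crossings at w = +2): V = q^2 + q^4 - q^5 + q^6 - q^7
V(D2) = q^2 + q^4 - q^5 + q^6 - q^7  [12 crossings, <D> = -A^-22 + A^-18 - A^-14 + A^-10 + A^-2, w = +2]
observation: one V(q) for all 2 diagrams — one class (guaranteed)


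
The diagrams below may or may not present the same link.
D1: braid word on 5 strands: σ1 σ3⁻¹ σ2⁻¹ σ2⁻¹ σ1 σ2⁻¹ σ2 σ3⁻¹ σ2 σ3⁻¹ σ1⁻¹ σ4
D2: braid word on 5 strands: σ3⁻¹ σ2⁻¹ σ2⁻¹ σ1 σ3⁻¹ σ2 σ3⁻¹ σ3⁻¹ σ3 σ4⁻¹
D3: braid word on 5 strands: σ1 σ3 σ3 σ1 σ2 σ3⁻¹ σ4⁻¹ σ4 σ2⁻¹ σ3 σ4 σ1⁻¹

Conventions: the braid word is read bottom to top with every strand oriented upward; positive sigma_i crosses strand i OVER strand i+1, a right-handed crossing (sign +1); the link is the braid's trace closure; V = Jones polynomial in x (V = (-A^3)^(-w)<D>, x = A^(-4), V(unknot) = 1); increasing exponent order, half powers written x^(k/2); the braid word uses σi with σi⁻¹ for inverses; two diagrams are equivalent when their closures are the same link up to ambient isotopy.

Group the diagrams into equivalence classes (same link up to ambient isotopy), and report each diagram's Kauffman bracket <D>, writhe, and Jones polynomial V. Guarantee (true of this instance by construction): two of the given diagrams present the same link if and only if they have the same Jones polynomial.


equivalence classes: {D1, D2} | {D3}
D1 (bracket A^-2 - A^2 + 2A^6 - A^10 + A^14 - A^18; 12 crossings at w = -2): V = -x^-6 + x^-5 - x^-4 + 2x^-3 - x^-2 + x^-1
V(D2) = -x^-6 + x^-5 - x^-4 + 2x^-3 - x^-2 + x^-1  [10 crossings, <D> = A^-8 - A^-4 + 2 - A^4 + A^8 - A^12, w = -4]
D3 (bracket -A^-4 + 1 + A^8; 12 crossings at w = +4): V = x + x^3 - x^4
key observation: 2 values of V(x) split the 3 diagrams


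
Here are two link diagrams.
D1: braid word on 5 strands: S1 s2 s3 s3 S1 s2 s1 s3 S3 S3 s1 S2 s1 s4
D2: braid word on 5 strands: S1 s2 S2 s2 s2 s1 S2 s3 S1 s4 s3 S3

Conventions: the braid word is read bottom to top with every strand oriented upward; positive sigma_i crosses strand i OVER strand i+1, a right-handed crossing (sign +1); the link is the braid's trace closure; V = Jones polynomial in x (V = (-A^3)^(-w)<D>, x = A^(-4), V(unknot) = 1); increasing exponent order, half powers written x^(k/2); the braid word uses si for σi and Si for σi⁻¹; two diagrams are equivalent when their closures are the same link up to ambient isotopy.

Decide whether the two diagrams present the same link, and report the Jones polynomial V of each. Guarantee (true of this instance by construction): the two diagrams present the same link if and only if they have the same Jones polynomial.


equivalent: no
D1 (bracket A^12; 14 crossings at w = +4): V = 1
D2 (bracket A^-2 - A^2 + A^6 - A^10 + A^14; 12 crossings at w = +2): V = x^-2 - x^-1 + 1 - x + x^2
key observation: 2 classes among 2 diagrams; unequal V(x) rules out equality


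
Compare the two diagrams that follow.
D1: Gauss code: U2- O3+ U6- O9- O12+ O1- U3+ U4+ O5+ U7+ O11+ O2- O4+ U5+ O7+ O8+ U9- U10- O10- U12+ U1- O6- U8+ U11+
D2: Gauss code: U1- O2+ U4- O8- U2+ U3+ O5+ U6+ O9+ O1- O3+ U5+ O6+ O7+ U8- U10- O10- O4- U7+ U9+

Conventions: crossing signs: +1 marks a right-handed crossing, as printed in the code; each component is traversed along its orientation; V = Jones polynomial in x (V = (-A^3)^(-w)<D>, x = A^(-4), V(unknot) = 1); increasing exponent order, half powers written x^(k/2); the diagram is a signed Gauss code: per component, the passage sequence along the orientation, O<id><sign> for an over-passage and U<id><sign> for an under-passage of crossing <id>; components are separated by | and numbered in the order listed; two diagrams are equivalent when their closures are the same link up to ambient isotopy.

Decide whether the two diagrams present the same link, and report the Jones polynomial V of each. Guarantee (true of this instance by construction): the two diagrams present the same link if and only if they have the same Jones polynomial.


equivalent: yes
V(D1) = x^-1 - 1 + 2x - 3x^2 + 3x^3 - 2x^4 + 2x^5 - x^6  (w +2, c 12, <D> = -A^-18 + 2A^-14 - 2A^-10 + 3A^-6 - 3A^-2 + 2A^2 - A^6 + A^10)
D2 (bracket -A^-18 + 2A^-14 - 2A^-10 + 3A^-6 - 3A^-2 + 2A^2 - A^6 + A^10; 10 crossings at w = +2): V = x^-1 - 1 + 2x - 3x^2 + 3x^3 - 2x^4 + 2x^5 - x^6
why: from 12 to 10 crossings by R-moves: one link, two diagrams


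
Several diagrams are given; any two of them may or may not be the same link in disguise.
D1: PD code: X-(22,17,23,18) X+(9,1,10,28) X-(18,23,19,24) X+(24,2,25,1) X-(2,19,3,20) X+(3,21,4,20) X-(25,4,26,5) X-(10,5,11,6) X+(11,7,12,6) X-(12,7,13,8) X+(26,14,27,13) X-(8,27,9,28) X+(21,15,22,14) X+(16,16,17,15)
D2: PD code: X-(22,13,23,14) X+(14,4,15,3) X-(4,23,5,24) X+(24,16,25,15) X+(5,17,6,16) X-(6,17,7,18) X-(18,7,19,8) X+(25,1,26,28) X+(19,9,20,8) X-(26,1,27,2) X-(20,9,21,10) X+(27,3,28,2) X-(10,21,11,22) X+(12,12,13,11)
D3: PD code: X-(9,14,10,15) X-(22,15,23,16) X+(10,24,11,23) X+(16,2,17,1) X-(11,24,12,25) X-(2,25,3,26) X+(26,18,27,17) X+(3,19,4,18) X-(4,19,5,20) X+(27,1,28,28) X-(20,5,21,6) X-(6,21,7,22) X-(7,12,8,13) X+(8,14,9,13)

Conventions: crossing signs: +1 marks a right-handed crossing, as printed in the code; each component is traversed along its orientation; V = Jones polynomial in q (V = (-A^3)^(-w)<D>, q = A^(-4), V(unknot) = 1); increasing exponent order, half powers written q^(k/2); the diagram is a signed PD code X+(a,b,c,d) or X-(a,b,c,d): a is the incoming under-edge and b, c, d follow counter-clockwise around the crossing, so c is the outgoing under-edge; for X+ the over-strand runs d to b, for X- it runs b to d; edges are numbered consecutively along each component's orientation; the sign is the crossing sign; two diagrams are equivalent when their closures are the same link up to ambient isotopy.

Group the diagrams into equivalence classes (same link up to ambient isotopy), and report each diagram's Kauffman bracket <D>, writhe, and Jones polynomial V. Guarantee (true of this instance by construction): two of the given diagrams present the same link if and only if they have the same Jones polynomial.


grouping into links: {D1} | {D2, D3}
V(D1) = 1  (w 0, c 14, <D> = 1)
D2 (bracket A^-4 - 1 + 2A^4 - 2A^8 + 2A^12 - 2A^16 + A^20; 14 crossings at w = 0): V = q^-5 - 2q^-4 + 2q^-3 - 2q^-2 + 2q^-1 - 1 + q
V(D3) = q^-5 - 2q^-4 + 2q^-3 - 2q^-2 + 2q^-1 - 1 + q  (w -2, c 14, <D> = A^-10 - A^-6 + 2A^-2 - 2A^2 + 2A^6 - 2A^10 + A^14)
key observation: 2 classes among 3 diagrams; unequal V(q) rules out equality


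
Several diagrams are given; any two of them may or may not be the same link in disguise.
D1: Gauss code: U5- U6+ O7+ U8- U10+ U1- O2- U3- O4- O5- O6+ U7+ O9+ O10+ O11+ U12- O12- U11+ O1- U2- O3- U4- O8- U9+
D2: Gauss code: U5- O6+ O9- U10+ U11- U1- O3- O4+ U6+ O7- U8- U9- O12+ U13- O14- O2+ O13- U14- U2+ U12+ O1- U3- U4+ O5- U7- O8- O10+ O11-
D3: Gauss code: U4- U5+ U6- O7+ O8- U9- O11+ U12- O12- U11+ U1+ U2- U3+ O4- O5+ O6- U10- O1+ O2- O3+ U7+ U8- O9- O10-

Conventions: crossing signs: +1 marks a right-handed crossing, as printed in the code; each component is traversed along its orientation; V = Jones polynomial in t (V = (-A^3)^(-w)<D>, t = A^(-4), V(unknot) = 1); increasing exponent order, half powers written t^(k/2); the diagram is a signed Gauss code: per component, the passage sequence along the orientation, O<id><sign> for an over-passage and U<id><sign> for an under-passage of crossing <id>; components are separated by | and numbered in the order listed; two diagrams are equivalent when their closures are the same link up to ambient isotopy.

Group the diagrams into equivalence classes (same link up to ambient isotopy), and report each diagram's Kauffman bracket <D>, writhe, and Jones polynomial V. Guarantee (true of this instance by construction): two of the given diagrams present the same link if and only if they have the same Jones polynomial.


grouping into links: {D1} | {D2} | {D3}
V(D1) = t^-5 - 2t^-4 + 2t^-3 - 2t^-2 + 2t^-1 - 1 + t  (w -2, c 12, <D> = A^-10 - A^-6 + 2A^-2 - 2A^2 + 2A^6 - 2A^10 + A^14)
D2 (bracket A^-8 - A^-4 + 2 - A^4 + A^8 - A^12; 14 crossings at w = -4): V = -t^-6 + t^-5 - t^-4 + 2t^-3 - t^-2 + t^-1
D3 (bracket A^-6; 12 crossings at w = -2): V = 1
why: comparing 3 Jones polynomials yields 3 groups


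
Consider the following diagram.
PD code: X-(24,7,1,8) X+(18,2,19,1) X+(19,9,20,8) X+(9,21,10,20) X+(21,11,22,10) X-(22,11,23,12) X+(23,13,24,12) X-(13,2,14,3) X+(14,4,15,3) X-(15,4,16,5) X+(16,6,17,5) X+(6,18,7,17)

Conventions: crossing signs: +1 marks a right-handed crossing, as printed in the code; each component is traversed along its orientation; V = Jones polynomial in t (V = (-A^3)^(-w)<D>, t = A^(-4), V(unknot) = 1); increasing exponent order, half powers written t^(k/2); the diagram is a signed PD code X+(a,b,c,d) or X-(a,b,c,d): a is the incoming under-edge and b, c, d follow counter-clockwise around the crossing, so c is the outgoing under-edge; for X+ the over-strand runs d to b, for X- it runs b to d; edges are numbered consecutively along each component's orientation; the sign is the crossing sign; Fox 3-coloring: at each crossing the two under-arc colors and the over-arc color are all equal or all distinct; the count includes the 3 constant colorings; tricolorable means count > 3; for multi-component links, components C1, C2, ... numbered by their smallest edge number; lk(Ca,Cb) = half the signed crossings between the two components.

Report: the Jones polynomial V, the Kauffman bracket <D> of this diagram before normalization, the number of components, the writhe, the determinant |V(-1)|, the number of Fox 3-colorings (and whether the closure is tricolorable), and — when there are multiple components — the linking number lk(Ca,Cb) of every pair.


V(t) = t - t^2 + 2t^3 - t^4 + t^5 - t^6
bracket: -A^-12 + A^-8 - A^-4 + 2 - A^4 + A^8, w = +4
1 component, writhe +4, over 12 crossings
det 7, colorings 3 of 3^12 — not tricolorable
observation: w = +4 shifts under R1 moves; the (-A^3)^(-4) factor cancels that in V


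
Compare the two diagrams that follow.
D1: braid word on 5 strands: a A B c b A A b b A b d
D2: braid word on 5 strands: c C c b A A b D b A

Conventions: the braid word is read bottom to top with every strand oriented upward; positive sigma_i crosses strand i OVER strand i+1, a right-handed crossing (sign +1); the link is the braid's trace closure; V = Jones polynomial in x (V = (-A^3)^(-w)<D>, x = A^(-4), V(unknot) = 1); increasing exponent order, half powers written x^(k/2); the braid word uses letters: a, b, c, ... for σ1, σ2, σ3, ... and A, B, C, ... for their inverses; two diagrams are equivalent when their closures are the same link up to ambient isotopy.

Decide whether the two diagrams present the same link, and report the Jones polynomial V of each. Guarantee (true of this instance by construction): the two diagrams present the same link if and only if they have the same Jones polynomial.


equivalent: yes
V(D1) = -x^-3 + 2x^-2 - 2x^-1 + 3 - 2x + 2x^2 - x^3  (w +2, c 12, <D> = -A^-6 + 2A^-2 - 2A^2 + 3A^6 - 2A^10 + 2A^14 - A^18)
V(D2) = -x^-3 + 2x^-2 - 2x^-1 + 3 - 2x + 2x^2 - x^3  (w 0, c 10, <D> = -A^-12 + 2A^-8 - 2A^-4 + 3 - 2A^4 + 2A^8 - A^12)
why: from 12 to 10 crossings by R-moves: one link, two diagrams


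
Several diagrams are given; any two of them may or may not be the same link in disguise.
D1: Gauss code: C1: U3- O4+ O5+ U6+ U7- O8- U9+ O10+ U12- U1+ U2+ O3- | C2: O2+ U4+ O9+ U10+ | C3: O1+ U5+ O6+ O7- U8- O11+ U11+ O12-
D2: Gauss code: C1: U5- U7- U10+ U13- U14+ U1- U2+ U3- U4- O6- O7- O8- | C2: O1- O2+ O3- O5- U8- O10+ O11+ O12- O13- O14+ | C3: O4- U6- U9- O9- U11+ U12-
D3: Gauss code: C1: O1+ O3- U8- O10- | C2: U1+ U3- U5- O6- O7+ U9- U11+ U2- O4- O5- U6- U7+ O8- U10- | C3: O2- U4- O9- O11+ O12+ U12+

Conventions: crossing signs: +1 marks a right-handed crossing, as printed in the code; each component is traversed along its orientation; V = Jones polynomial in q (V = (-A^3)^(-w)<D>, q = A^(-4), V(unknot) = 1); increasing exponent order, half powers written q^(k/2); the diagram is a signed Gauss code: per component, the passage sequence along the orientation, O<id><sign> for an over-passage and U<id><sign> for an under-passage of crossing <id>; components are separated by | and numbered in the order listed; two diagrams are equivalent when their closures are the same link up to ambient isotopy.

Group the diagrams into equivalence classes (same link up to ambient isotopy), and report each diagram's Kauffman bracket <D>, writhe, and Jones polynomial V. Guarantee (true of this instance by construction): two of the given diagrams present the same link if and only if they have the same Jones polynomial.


equivalence classes: {D1} | {D2, D3}
D1 (bracket A^-12 + 1 + A^4 + A^8; 12 crossings at w = +4): V = q + q^2 + q^3 + q^6
V(D2) = q^-5 + 2q^-3 + q^-1  (w -6, c 14, <D> = A^-14 + 2A^-6 + A^2)
V(D3) = q^-5 + 2q^-3 + q^-1  [12 crossings, <D> = A^-8 + 2 + A^8, w = -4]
key observation: 2 classes among 3 diagrams; unequal V(q) rules out equality


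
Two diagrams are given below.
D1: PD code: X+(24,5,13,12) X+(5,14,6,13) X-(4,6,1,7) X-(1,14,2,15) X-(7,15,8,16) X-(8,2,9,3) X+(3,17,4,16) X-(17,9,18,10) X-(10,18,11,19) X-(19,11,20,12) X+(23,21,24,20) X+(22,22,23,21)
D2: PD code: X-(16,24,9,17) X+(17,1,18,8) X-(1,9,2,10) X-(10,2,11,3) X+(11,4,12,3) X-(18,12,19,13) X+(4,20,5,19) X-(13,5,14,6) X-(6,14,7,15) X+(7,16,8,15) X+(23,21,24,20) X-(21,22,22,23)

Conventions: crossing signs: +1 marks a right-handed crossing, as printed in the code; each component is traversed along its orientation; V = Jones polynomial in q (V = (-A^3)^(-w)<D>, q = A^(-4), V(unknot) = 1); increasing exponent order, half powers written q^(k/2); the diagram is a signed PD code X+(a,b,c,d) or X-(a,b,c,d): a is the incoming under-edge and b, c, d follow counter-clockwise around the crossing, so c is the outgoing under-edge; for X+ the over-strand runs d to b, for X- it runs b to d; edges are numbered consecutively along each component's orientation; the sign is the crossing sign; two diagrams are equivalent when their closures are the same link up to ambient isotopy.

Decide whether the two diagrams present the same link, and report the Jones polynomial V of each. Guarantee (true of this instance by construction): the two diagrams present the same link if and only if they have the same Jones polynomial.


equivalent: no
D1 (bracket A^-2 + 2A^6 + A^14; 12 crossings at w = -2): V = q^-5 + 2q^-3 + q^-1
D2 (bracket 2A^-6 + A^2 + A^10; 12 crossings at w = -2): V = q^-4 + q^-2 + 2
key observation: 2 classes among 2 diagrams; unequal V(q) rules out equality


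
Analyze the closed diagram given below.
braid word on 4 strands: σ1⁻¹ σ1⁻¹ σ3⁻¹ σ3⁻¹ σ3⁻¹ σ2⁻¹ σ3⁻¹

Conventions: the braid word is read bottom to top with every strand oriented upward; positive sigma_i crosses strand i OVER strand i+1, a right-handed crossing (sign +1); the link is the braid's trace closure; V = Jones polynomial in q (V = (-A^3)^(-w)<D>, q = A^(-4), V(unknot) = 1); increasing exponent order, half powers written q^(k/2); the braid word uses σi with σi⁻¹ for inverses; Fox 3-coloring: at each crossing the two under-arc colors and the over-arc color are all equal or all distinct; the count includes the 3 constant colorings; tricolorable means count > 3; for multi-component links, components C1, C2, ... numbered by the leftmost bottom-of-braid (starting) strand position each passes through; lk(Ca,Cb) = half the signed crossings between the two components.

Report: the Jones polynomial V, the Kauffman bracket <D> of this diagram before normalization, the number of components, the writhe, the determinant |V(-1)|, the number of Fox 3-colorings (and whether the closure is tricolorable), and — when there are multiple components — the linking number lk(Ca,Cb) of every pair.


Jones polynomial: V(q) = q^-8 - q^-7 + 2q^-6 - q^-5 + 2q^-4 + q^-2
<D> = -A^-13 - 2A^-5 + A^-1 - 2A^3 + A^7 - A^11; writhe -7
components 3, writhe -7 (7 crossings)
linking number lk(C1,C2) = -1
lk(C1,C3): 0
lk(C2,C3) = -2
3-colorings: 3 of 3^7, det 8 — not tricolorable
note: w = -7 shifts under R1 moves; the (-A^3)^(7) factor cancels that in V


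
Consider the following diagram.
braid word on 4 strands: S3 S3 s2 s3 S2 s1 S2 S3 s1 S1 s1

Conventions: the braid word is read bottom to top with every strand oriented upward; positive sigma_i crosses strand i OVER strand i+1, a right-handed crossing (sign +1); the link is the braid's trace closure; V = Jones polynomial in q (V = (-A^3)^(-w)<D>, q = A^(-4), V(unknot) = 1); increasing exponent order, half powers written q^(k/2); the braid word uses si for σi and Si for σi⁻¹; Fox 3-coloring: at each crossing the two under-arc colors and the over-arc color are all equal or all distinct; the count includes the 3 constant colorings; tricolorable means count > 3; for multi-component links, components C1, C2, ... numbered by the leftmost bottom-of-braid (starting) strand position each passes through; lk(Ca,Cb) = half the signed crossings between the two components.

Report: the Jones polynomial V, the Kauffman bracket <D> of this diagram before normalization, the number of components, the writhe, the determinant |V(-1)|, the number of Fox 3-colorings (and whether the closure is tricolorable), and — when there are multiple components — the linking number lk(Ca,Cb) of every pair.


V(q) = q^-5 - 2q^-4 + 2q^-3 - 2q^-2 + 2q^-1 - 1 + q
bracket: -A^-7 + A^-3 - 2A + 2A^5 - 2A^9 + 2A^13 - A^17, w = -1
1 component, writhe -1, over 11 crossings
det 11, colorings 3 of 3^11 — not tricolorable
observation: w = -1 (over 11 crossings) is diagram-only; (-A^3)^(1) removes it from V


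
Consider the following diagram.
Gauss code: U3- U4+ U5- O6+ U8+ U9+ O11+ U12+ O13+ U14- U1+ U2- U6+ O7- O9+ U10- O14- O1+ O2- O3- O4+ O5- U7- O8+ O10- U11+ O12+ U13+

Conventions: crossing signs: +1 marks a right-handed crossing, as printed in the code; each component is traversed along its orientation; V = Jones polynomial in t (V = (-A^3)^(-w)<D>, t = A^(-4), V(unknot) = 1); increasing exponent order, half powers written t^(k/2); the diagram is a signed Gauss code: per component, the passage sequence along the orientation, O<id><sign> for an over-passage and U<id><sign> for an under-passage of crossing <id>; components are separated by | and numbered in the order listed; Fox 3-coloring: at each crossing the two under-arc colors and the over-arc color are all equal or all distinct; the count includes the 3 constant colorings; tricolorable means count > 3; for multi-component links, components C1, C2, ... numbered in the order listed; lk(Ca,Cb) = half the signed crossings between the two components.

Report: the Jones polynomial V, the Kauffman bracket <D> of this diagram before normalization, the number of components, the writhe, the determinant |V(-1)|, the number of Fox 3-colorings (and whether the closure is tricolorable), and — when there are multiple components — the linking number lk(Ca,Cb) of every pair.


V(t) = -t^-2 + t^-1 - 1 + 3t - 2t^2 + 3t^3 - 2t^4 + t^5 - t^6
bracket: -A^-18 + A^-14 - 2A^-10 + 3A^-6 - 2A^-2 + 3A^2 - A^6 + A^10 - A^14, w = +2
1 component, writhe +2, over 14 crossings
det 15, colorings 9 of 3^14 — tricolorable
observation: V spans 8 powers of t: at least 8 crossings in any diagram


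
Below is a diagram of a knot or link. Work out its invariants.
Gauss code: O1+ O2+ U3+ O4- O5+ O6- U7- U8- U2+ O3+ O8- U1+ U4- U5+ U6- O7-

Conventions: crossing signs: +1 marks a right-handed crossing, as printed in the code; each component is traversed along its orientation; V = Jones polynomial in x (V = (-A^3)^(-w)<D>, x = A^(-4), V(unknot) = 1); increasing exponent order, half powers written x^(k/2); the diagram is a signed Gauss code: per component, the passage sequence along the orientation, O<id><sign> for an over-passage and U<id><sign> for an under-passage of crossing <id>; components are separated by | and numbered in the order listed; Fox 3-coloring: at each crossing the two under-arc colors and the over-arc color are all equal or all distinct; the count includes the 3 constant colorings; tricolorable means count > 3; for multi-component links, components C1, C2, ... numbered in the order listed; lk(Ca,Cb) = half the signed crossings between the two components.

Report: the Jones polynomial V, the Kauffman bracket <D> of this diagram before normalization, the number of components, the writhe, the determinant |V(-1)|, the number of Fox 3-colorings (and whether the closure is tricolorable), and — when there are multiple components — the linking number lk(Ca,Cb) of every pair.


Jones polynomial: V(x) = x^-2 - x^-1 + 1 - x + x^2
<D> = A^-8 - A^-4 + 1 - A^4 + A^8; writhe 0
components 1, writhe 0 (8 crossings)
3-colorings: 3 of 3^8, det 5 — not tricolorable
note: V is palindromic (span 4, det 5): x -> 1/x fixes it; necessary, not sufficient, for amphichirality


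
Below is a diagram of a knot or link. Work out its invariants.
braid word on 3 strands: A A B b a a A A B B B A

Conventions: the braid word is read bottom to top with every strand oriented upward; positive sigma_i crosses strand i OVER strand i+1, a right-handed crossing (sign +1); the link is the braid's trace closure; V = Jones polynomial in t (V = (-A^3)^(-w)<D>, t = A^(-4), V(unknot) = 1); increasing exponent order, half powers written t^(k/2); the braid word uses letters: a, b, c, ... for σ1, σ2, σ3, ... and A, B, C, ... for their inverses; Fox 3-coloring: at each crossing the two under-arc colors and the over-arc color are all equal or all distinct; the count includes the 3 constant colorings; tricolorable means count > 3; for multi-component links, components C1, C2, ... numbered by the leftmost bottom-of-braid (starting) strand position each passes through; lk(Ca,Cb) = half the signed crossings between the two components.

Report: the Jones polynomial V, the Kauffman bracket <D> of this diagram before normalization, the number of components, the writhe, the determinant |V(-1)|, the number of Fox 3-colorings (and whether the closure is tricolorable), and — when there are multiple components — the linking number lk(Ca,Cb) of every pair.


V(t) = t^-8 - 2t^-7 + t^-6 - 2t^-5 + 2t^-4 + t^-2
bracket: A^-10 + 2A^-2 - 2A^2 + A^6 - 2A^10 + A^14, w = -6
1 component, writhe -6, over 12 crossings
det 9, colorings 27 of 3^12 — tricolorable
observation: V spans 6 powers of t: at least 6 crossings in any diagram


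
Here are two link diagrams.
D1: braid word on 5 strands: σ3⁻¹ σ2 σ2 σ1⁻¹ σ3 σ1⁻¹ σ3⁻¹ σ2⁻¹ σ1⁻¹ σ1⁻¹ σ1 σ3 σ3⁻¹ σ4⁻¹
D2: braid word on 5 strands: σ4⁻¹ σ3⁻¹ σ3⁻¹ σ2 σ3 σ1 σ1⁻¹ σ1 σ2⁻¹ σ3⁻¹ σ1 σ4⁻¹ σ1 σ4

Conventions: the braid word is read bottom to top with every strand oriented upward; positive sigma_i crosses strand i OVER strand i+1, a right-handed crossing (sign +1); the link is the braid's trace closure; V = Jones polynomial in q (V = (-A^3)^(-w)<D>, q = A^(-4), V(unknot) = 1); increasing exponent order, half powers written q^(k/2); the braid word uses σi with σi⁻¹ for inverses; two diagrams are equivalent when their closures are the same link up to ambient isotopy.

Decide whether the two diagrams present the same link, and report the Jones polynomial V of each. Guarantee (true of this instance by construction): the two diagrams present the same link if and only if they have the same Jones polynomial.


equivalent: no
D1 (bracket A^-12; 14 crossings at w = -4): V = 1
D2 (bracket -A^-12 + 2A^-8 - 2A^-4 + 3 - 2A^4 + 2A^8 - A^12; 14 crossings at w = 0): V = -q^-3 + 2q^-2 - 2q^-1 + 3 - 2q + 2q^2 - q^3
key observation: comparing 2 Jones polynomials yields 2 groups
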